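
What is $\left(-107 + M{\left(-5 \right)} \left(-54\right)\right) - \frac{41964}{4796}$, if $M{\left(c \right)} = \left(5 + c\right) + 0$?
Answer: $- \frac{138784}{1199} \approx -115.75$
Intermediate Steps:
$M{\left(c \right)} = 5 + c$
$\left(-107 + M{\left(-5 \right)} \left(-54\right)\right) - \frac{41964}{4796} = \left(-107 + \left(5 - 5\right) \left(-54\right)\right) - \frac{41964}{4796} = \left(-107 + 0 \left(-54\right)\right) - 41964 \cdot \frac{1}{4796} = \left(-107 + 0\right) - \frac{10491}{1199} = -107 - \frac{10491}{1199} = - \frac{138784}{1199}$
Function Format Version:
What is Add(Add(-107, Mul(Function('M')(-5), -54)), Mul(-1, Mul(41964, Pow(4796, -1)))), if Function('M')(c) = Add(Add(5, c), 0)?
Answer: Rational(-138784, 1199) ≈ -115.75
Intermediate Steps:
Function('M')(c) = Add(5, c)
Add(Add(-107, Mul(Function('M')(-5), -54)), Mul(-1, Mul(41964, Pow(4796, -1)))) = Add(Add(-107, Mul(Add(5, -5), -54)), Mul(-1, Mul(41964, Pow(4796, -1)))) = Add(Add(-107, Mul(0, -54)), Mul(-1, Mul(41964, Rational(1, 4796)))) = Add(Add(-107, 0), Mul(-1, Rational(10491, 1199))) = Add(-107, Rational(-10491, 1199)) = Rational(-138784, 1199)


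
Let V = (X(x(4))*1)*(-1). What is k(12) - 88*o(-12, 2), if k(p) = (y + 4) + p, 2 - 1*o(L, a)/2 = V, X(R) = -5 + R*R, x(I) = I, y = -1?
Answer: -2273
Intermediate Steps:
X(R) = -5 + R²
V = -11 (V = ((-5 + 4²)*1)*(-1) = ((-5 + 16)*1)*(-1) = (11*1)*(-1) = 11*(-1) = -11)
o(L, a) = 26 (o(L, a) = 4 - 2*(-11) = 4 + 22 = 26)
k(p) = 3 + p (k(p) = (-1 + 4) + p = 3 + p)
k(12) - 88*o(-12, 2) = (3 + 12) - 88*26 = 15 - 2288 = -2273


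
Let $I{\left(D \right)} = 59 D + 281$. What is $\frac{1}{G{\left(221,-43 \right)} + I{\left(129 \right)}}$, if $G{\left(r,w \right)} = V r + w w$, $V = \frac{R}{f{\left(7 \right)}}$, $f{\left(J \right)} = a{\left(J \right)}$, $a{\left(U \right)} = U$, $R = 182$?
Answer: $\frac{1}{15487} \approx 6.457 \cdot 10^{-5}$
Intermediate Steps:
$f{\left(J \right)} = J$
$V = 26$ ($V = \frac{182}{7} = 182 \cdot \frac{1}{7} = 26$)
$G{\left(r,w \right)} = w^{2} + 26 r$ ($G{\left(r,w \right)} = 26 r + w w = 26 r + w^{2} = w^{2} + 26 r$)
$I{\left(D \right)} = 281 + 59 D$
$\frac{1}{G{\left(221,-43 \right)} + I{\left(129 \right)}} = \frac{1}{\left(\left(-43\right)^{2} + 26 \cdot 221\right) + \left(281 + 59 \cdot 129\right)} = \frac{1}{\left(1849 + 5746\right) + \left(281 + 7611\right)} = \frac{1}{7595 + 7892} = \frac{1}{15487}$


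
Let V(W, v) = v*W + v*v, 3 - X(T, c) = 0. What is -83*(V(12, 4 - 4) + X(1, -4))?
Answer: -249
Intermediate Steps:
X(T, c) = 3 (X(T, c) = 3 - 1*0 = 3 + 0 = 3)
V(W, v) = v**2 + W*v (V(W, v) = W*v + v**2 = v**2 + W*v)
-83*(V(12, 4 - 4) + X(1, -4)) = -83*((4 - 4)*(12 + (4 - 4)) + 3) = -83*(0*(12 + 0) + 3) = -83*(0*12 + 3) = -83*(0 + 3) = -83*3 = -249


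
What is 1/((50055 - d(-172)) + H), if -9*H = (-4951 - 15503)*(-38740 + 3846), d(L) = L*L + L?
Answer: -3/237845363 ≈ -1.2613e-8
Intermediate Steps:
d(L) = L + L**2 (d(L) = L**2 + L = L + L**2)
H = -237907292/3 (H = -(-4951 - 15503)*(-38740 + 3846)/9 = -(-6818)*(-34894)/3 = -1/9*713721876 = -237907292/3 ≈ -7.9302e+7)
1/((50055 - d(-172)) + H) = 1/((50055 - (-172)*(1 - 172)) - 237907292/3) = 1/((50055 - (-172)*(-171)) - 237907292/3) = 1/((50055 - 1*29412) - 237907292/3) = 1/((50055 - 29412) - 237907292/3) = 1/(20643 - 237907292/3) = 1/(-237845363/3) = -3/237845363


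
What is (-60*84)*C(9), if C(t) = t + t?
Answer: -90720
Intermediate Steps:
C(t) = 2*t
(-60*84)*C(9) = (-60*84)*(2*9) = -5040*18 = -90720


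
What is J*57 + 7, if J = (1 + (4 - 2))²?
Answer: 520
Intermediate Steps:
J = 9 (J = (1 + 2)² = 3² = 9)
J*57 + 7 = 9*57 + 7 = 513 + 7 = 520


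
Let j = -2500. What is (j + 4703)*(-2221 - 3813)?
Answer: -13292902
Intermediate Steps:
(j + 4703)*(-2221 - 3813) = (-2500 + 4703)*(-2221 - 3813) = 2203*(-6034) = -13292902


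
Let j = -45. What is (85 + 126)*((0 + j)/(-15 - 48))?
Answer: 1055/7 ≈ 150.71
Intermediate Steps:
(85 + 126)*((0 + j)/(-15 - 48)) = (85 + 126)*((0 - 45)/(-15 - 48)) = 211*(-45/(-63)) = 211*(-45*(-1/63)) = 211*(5/7) = 1055/7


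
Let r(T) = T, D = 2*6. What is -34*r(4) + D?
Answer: -124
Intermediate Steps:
D = 12
-34*r(4) + D = -34*4 + 12 = -136 + 12 = -124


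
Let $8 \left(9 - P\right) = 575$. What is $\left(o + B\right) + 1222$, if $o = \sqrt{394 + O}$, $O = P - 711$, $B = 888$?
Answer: $2110 + \frac{i \sqrt{6078}}{4} \approx 2110.0 + 19.49 i$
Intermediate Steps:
$P = - \frac{503}{8}$ ($P = 9 - \frac{575}{8} = - \frac{503}{8} \approx -62.875$)
$O = - \frac{6191}{8}$ ($O = - \frac{503}{8} - 711 = - \frac{6191}{8} \approx -773.88$)
$o = \frac{i \sqrt{6078}}{4}$ ($o = \sqrt{394 - \frac{6191}{8}} = \sqrt{- \frac{3039}{8}} = \frac{i \sqrt{6078}}{4} \approx 19.49 i$)
$\left(o + B\right) + 1222 = \left(\frac{i \sqrt{6078}}{4} + 888\right) + 1222 = \left(888 + \frac{i \sqrt{6078}}{4}\right) + 1222 = 2110 + \frac{i \sqrt{6078}}{4}$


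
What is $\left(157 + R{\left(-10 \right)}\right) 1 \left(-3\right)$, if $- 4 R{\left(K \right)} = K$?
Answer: $- \frac{957}{2} \approx -478.5$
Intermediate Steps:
$R{\left(K \right)} = - \frac{K}{4}$
$\left(157 + R{\left(-10 \right)}\right) 1 \left(-3\right) = \left(157 - - \frac{5}{2}\right) 1 \left(-3\right) = \left(157 + \frac{5}{2}\right) \left(-3\right) = \frac{319}{2} \left(-3\right) = - \frac{957}{2}$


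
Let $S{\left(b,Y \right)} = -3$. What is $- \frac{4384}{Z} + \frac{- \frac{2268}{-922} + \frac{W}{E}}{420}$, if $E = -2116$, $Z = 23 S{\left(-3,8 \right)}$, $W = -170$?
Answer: $\frac{4338877839}{68283320} \approx 63.542$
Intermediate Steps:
$Z = -69$ ($Z = 23 \left(-3\right) = -69$)
$- \frac{4384}{Z} + \frac{- \frac{2268}{-922} + \frac{W}{E}}{420} = - \frac{4384}{-69} + \frac{- \frac{2268}{-922} - \frac{170}{-2116}}{420} = \left(-4384\right) \left(- \frac{1}{69}\right) + \left(\left(-2268\right) \left(- \frac{1}{922}\right) - - \frac{85}{1058}\right) \frac{1}{420} = \frac{4384}{69} + \left(\frac{1134}{461} + \frac{85}{1058}\right) \frac{1}{420} = \frac{4384}{69} + \frac{1238957}{487738} \cdot \frac{1}{420} = \frac{4384}{69} + \frac{1238957}{204849960} = \frac{4338877839}{68283320}$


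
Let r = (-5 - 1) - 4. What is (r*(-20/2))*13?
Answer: 1300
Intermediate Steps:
r = -10 (r = -6 - 4 = -10)
(r*(-20/2))*13 = -(-200)/2*13 = -10*(-10)*13 = 100*13 = 1300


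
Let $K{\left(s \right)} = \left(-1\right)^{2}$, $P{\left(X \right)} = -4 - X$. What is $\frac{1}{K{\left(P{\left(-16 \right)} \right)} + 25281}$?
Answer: $\frac{1}{25282} \approx 3.9554 \cdot 10^{-5}$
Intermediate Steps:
$K{\left(s \right)} = 1$
$\frac{1}{K{\left(P{\left(-16 \right)} \right)} + 25281} = \frac{1}{1 + 25281} = \frac{1}{25282}$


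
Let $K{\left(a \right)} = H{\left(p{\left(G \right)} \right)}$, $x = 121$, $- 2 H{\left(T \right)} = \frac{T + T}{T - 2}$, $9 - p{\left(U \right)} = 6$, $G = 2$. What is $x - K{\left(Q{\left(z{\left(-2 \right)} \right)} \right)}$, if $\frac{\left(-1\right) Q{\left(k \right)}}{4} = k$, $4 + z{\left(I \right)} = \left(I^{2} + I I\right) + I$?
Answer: $124$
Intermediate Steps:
$z{\left(I \right)} = -4 + I + 2 I^{2}$ ($z{\left(I \right)} = -4 + \left(\left(I^{2} + I I\right) + I\right) = -4 + \left(\left(I^{2} + I^{2}\right) + I\right) = -4 + \left(2 I^{2} + I\right) = -4 + \left(I + 2 I^{2}\right) = -4 + I + 2 I^{2}$)
$Q{\left(k \right)} = - 4 k$
$p{\left(U \right)} = 3$ ($p{\left(U \right)} = 9 - 6 = 3$)
$H{\left(T \right)} = - \frac{T}{-2 + T}$ ($H{\left(T \right)} = - \frac{\left(T + T\right) \frac{1}{T - 2}}{2} = - \frac{2 T \frac{1}{-2 + T}}{2} = - \frac{T}{-2 + T}$)
$K{\left(a \right)} = -3$ ($K{\left(a \right)} = \left(-1\right) 3 \frac{1}{-2 + 3} = \left(-1\right) 3 \cdot 1^{-1} = \left(-1\right) 3 \cdot 1 = -3$)
$x - K{\left(Q{\left(z{\left(-2 \right)} \right)} \right)} = 121 - -3 = 121 + 3 = 124$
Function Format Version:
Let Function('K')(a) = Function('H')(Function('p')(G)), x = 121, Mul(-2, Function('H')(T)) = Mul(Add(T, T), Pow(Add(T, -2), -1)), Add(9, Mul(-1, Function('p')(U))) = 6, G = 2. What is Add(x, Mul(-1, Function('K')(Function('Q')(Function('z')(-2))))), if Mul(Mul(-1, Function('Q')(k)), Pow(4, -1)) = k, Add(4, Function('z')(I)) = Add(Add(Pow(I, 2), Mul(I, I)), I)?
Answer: 124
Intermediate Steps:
Function('z')(I) = Add(-4, I, Mul(2, Pow(I, 2))) (Function('z')(I) = Add(-4, Add(Add(Pow(I, 2), Mul(I, I)), I)) = Add(-4, Add(Add(Pow(I, 2), Pow(I, 2)), I)) = Add(-4, Add(Mul(2, Pow(I, 2)), I)) = Add(-4, Add(I, Mul(2, Pow(I, 2)))) = Add(-4, I, Mul(2, Pow(I, 2))))
Function('Q')(k) = Mul(-4, k)
Function('p')(U) = 3 (Function('p')(U) = Add(9, Mul(-1, 6)) = Add(9, -6) = 3)
Function('H')(T) = Mul(-1, T, Pow(Add(-2, T), -1)) (Function('H')(T) = Mul(Rational(-1, 2), Mul(Add(T, T), Pow(Add(T, -2), -1))) = Mul(Rational(-1, 2), Mul(Mul(2, T), Pow(Add(-2, T), -1))) = Mul(Rational(-1, 2), Mul(2, T, Pow(Add(-2, T), -1))) = Mul(-1, T, Pow(Add(-2, T), -1)))
Function('K')(a) = -3 (Function('K')(a) = Mul(-1, 3, Pow(Add(-2, 3), -1)) = Mul(-1, 3, Pow(1, -1)) = Mul(-1, 3, 1) = -3)
Add(x, Mul(-1, Function('K')(Function('Q')(Function('z')(-2))))) = Add(121, Mul(-1, -3)) = Add(121, 3) = 124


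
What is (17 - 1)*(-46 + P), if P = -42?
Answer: -1408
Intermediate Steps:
(17 - 1)*(-46 + P) = (17 - 1)*(-46 - 42) = 16*(-88) = -1408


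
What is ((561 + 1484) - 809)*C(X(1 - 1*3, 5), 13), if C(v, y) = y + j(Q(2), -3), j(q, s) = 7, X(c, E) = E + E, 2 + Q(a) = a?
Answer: 24720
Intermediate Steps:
Q(a) = -2 + a
X(c, E) = 2*E
C(v, y) = 7 + y (C(v, y) = y + 7 = 7 + y)
((561 + 1484) - 809)*C(X(1 - 1*3, 5), 13) = ((561 + 1484) - 809)*(7 + 13) = (2045 - 809)*20 = 1236*20 = 24720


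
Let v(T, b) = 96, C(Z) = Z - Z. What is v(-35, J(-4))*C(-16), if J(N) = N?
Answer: 0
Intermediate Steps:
C(Z) = 0
v(-35, J(-4))*C(-16) = 96*0 = 0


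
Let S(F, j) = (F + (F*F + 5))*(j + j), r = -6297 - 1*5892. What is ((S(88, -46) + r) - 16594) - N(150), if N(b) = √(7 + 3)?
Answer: -749787 - √10 ≈ -7.4979e+5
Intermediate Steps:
N(b) = √10
r = -12189 (r = -6297 - 5892 = -12189)
S(F, j) = 2*j*(5 + F + F²) (S(F, j) = (F + (F² + 5))*(2*j) = (F + (5 + F²))*(2*j) = (5 + F + F²)*(2*j) = 2*j*(5 + F + F²))
((S(88, -46) + r) - 16594) - N(150) = ((2*(-46)*(5 + 88 + 88²) - 12189) - 16594) - √10 = ((2*(-46)*(5 + 88 + 7744) - 12189) - 16594) - √10 = ((2*(-46)*7837 - 12189) - 16594) - √10 = ((-721004 - 12189) - 16594) - √10 = (-733193 - 16594) - √10 = -749787 - √10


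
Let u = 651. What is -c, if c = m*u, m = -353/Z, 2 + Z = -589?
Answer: -76601/197 ≈ -388.84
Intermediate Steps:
Z = -591 (Z = -2 - 589 = -591)
m = 353/591 (m = -353/(-591) = -353*(-1/591) = 353/591 ≈ 0.59729)
c = 76601/197 (c = (353/591)*651 = 76601/197 ≈ 388.84)
-c = -1*76601/197 = -76601/197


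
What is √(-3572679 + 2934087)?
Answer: 8*I*√9978 ≈ 799.12*I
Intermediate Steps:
√(-3572679 + 2934087) = √(-638592) = 8*I*√9978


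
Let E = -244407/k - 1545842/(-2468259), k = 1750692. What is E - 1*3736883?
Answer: -5382557347997739691/1440387095076 ≈ -3.7369e+6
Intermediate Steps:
E = 701011148417/1440387095076 (E = -244407/1750692 - 1545842/(-2468259) = -244407*1/1750692 - 1545842*(-1/2468259) = -81469/583564 + 1545842/2468259 = 701011148417/1440387095076 ≈ 0.48668)
E - 1*3736883 = 701011148417/1440387095076 - 1*3736883 = 701011148417/1440387095076 - 3736883 = -5382557347997739691/1440387095076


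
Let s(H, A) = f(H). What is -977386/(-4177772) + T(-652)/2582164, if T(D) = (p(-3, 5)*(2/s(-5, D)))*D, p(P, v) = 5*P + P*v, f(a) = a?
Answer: 311385506897/1348461557326 ≈ 0.23092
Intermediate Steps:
s(H, A) = H
T(D) = 12*D (T(D) = ((-3*(5 + 5))*(2/(-5)))*D = ((-3*10)*(2*(-⅕)))*D = (-30*(-⅖))*D = 12*D)
-977386/(-4177772) + T(-652)/2582164 = -977386/(-4177772) + (12*(-652))/2582164 = -977386*(-1/4177772) - 7824*1/2582164 = 488693/2088886 - 1956/645541 = 311385506897/1348461557326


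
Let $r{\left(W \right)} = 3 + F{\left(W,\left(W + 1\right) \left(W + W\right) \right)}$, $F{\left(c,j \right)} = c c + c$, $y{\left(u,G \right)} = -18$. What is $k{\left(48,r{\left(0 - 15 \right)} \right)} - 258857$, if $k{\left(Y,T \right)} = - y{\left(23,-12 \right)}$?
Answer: $-258839$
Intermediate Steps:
$F{\left(c,j \right)} = c + c^{2}$ ($F{\left(c,j \right)} = c^{2} + c = c + c^{2}$)
$r{\left(W \right)} = 3 + W \left(1 + W\right)$
$k{\left(Y,T \right)} = 18$ ($k{\left(Y,T \right)} = \left(-1\right) \left(-18\right) = 18$)
$k{\left(48,r{\left(0 - 15 \right)} \right)} - 258857 = 18 - 258857 = -258839$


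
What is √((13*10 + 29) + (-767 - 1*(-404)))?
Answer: 2*I*√51 ≈ 14.283*I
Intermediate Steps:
√((13*10 + 29) + (-767 - 1*(-404))) = √((130 + 29) + (-767 + 404)) = √(159 - 363) = √(-204) = 2*I*√51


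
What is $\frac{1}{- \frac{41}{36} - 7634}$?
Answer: $- \frac{36}{274865} \approx -0.00013097$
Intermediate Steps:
$\frac{1}{- \frac{41}{36} - 7634} = \frac{1}{- \frac{274865}{36}} = - \frac{36}{274865}$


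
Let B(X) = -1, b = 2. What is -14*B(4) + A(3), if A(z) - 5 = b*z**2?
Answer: 37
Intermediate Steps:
A(z) = 5 + 2*z**2
-14*B(4) + A(3) = -14*(-1) + (5 + 2*3**2) = 14 + (5 + 2*9) = 14 + (5 + 18) = 14 + 23 = 37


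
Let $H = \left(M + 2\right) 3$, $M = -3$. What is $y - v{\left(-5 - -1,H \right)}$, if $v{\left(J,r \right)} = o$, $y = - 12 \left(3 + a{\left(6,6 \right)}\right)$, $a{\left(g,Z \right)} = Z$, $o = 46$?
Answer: $-154$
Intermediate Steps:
$H = -3$ ($H = \left(-3 + 2\right) 3 = \left(-1\right) 3 = -3$)
$y = -108$ ($y = - 12 \left(3 + 6\right) = \left(-12\right) 9 = -108$)
$v{\left(J,r \right)} = 46$
$y - v{\left(-5 - -1,H \right)} = -108 - 46 = -154$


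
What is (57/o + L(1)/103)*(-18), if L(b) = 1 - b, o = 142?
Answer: -513/71 ≈ -7.2253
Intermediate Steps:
(57/o + L(1)/103)*(-18) = (57/142 + (1 - 1*1)/103)*(-18) = (57*(1/142) + (1 - 1)*(1/103))*(-18) = (57/142 + 0*(1/103))*(-18) = (57/142 + 0)*(-18) = (57/142)*(-18) = -513/71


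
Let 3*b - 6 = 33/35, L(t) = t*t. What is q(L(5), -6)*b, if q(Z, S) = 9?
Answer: 729/35 ≈ 20.829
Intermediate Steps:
L(t) = t**2
b = 81/35 (b = 2 + (33/35)/3 = 2 + (33*(1/35))/3 = 2 + (1/3)*(33/35) = 2 + 11/35 = 81/35 ≈ 2.3143)
q(L(5), -6)*b = 9*(81/35) = 729/35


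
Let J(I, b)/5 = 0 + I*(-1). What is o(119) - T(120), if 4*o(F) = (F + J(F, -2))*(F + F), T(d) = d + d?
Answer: -28562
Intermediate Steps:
T(d) = 2*d
J(I, b) = -5*I (J(I, b) = 5*(0 + I*(-1)) = 5*(0 - I) = 5*(-I) = -5*I)
o(F) = -2*F² (o(F) = ((F - 5*F)*(F + F))/4 = ((-4*F)*(2*F))/4 = (-8*F²)/4 = -2*F²)
o(119) - T(120) = -2*119² - 2*120 = -2*14161 - 1*240 = -28322 - 240 = -28562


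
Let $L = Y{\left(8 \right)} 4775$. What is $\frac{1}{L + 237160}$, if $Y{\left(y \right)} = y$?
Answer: $\frac{1}{275360} \approx 3.6316 \cdot 10^{-6}$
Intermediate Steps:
$L = 38200$ ($L = 8 \cdot 4775 = 38200$)
$\frac{1}{L + 237160} = \frac{1}{38200 + 237160} = \frac{1}{275360}$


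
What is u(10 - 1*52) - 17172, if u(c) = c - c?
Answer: -17172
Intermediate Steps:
u(c) = 0
u(10 - 1*52) - 17172 = 0 - 17172 = -17172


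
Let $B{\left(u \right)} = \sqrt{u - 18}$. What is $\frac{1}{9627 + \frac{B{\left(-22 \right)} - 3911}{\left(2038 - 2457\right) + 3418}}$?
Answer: $\frac{43286759269}{416665181160742} - \frac{2999 i \sqrt{10}}{416665181160742} \approx 0.00010389 - 2.2761 \cdot 10^{-11} i$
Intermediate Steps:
$B{\left(u \right)} = \sqrt{-18 + u}$
$\frac{1}{9627 + \frac{B{\left(-22 \right)} - 3911}{\left(2038 - 2457\right) + 3418}} = \frac{1}{9627 + \frac{\sqrt{-18 - 22} - 3911}{\left(2038 - 2457\right) + 3418}} = \frac{1}{9627 + \frac{\sqrt{-40} - 3911}{-419 + 3418}} = \frac{1}{9627 + \frac{2 i \sqrt{10} - 3911}{2999}} = \frac{1}{9627 + \left(-3911 + 2 i \sqrt{10}\right) \frac{1}{2999}} = \frac{1}{9627 - \left(\frac{3911}{2999} - \frac{2 i \sqrt{10}}{2999}\right)} = \frac{1}{\frac{28867462}{2999} + \frac{2 i \sqrt{10}}{2999}}$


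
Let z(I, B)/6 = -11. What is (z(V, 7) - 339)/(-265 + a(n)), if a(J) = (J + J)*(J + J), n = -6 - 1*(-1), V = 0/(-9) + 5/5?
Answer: 27/11 ≈ 2.4545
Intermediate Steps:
V = 1 (V = 0*(-⅑) + 5*(⅕) = 0 + 1 = 1)
z(I, B) = -66 (z(I, B) = 6*(-11) = -66)
n = -5 (n = -6 + 1 = -5)
a(J) = 4*J² (a(J) = (2*J)*(2*J) = 4*J²)
(z(V, 7) - 339)/(-265 + a(n)) = (-66 - 339)/(-265 + 4*(-5)²) = -405/(-265 + 4*25) = -405/(-265 + 100) = -405/(-165) = -405*(-1/165) = 27/11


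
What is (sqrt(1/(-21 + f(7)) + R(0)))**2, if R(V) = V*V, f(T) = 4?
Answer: -1/17 ≈ -0.058824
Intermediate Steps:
R(V) = V**2
(sqrt(1/(-21 + f(7)) + R(0)))**2 = (sqrt(1/(-21 + 4) + 0**2))**2 = (sqrt(1/(-17) + 0))**2 = (sqrt(-1/17 + 0))**2 = (sqrt(-1/17))**2 = (I*sqrt(17)/17)**2 = -1/17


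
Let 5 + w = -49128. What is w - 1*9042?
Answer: -58175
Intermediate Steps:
w = -49133 (w = -5 - 49128 = -49133)
w - 1*9042 = -49133 - 1*9042 = -49133 - 9042 = -58175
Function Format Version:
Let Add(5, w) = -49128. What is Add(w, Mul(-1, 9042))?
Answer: -58175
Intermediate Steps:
w = -49133 (w = Add(-5, -49128) = -49133)
Add(w, Mul(-1, 9042)) = Add(-49133, Mul(-1, 9042)) = Add(-49133, -9042) = -58175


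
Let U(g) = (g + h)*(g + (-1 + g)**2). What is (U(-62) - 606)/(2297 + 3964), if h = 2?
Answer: -78342/2087 ≈ -37.538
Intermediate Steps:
U(g) = (2 + g)*(g + (-1 + g)**2) (U(g) = (g + 2)*(g + (-1 + g)**2) = (2 + g)*(g + (-1 + g)**2))
(U(-62) - 606)/(2297 + 3964) = ((2 + (-62)**2 + (-62)**3 - 1*(-62)) - 606)/(2297 + 3964) = ((2 + 3844 - 238328 + 62) - 606)/6261 = (-234420 - 606)*(1/6261) = -235026*1/6261 = -78342/2087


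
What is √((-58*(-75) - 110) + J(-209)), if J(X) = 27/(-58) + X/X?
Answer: √14265158/58 ≈ 65.119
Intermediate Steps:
J(X) = 31/58 (J(X) = 27*(-1/58) + 1 = -27/58 + 1 = 31/58)
√((-58*(-75) - 110) + J(-209)) = √((-58*(-75) - 110) + 31/58) = √((4350 - 110) + 31/58) = √(4240 + 31/58) = √(245951/58) = √14265158/58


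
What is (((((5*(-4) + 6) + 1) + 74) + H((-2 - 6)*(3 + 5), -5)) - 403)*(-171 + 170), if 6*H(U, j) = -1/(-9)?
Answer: 18467/54 ≈ 341.98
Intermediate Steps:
H(U, j) = 1/54 (H(U, j) = (-1/(-9))/6 = (-1*(-⅑))/6 = (⅙)*(⅑) = 1/54)
(((((5*(-4) + 6) + 1) + 74) + H((-2 - 6)*(3 + 5), -5)) - 403)*(-171 + 170) = (((((5*(-4) + 6) + 1) + 74) + 1/54) - 403)*(-171 + 170) = (((((-20 + 6) + 1) + 74) + 1/54) - 403)*(-1) = ((((-14 + 1) + 74) + 1/54) - 403)*(-1) = (((-13 + 74) + 1/54) - 403)*(-1) = ((61 + 1/54) - 403)*(-1) = (3295/54 - 403)*(-1) = -18467/54*(-1) = 18467/54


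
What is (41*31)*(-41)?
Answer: -52111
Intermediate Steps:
(41*31)*(-41) = 1271*(-41) = -52111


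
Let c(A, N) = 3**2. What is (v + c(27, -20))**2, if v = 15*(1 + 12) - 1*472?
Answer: 71824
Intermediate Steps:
c(A, N) = 9
v = -277 (v = 15*13 - 472 = 195 - 472 = -277)
(v + c(27, -20))**2 = (-277 + 9)**2 = (-268)**2 = 71824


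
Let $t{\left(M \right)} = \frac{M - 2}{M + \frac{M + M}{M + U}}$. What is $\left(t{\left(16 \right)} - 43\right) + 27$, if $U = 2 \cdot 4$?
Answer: $- \frac{395}{26} \approx -15.192$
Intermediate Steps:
$U = 8$
$t{\left(M \right)} = \frac{-2 + M}{M + \frac{2 M}{8 + M}}$ ($t{\left(M \right)} = \frac{M - 2}{M + \frac{M + M}{M + 8}} = \frac{-2 + M}{M + \frac{2 M}{8 + M}}$)
$\left(t{\left(16 \right)} - 43\right) + 27 = \left(\frac{-16 + 16^{2} + 6 \cdot 16}{16 \left(10 + 16\right)} - 43\right) + 27 = \left(\frac{-16 + 256 + 96}{16 \cdot 26} - 43\right) + 27 = \left(\frac{1}{16} \cdot \frac{1}{26} \cdot 336 - 43\right) + 27 = \left(\frac{21}{26} - 43\right) + 27 = - \frac{1097}{26} + 27 = - \frac{395}{26}$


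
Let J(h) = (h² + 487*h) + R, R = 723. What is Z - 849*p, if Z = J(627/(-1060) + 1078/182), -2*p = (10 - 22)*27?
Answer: -25481143578699/189888400 ≈ -1.3419e+5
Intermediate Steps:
p = 162 (p = -(10 - 22)*27/2 = -(-6)*27 = -½*(-324) = 162)
J(h) = 723 + h² + 487*h (J(h) = (h² + 487*h) + 723 = 723 + h² + 487*h)
Z = 635727180501/189888400 (Z = 723 + (627/(-1060) + 1078/182)² + 487*(627/(-1060) + 1078/182) = 723 + (627*(-1/1060) + 1078*(1/182))² + 487*(627*(-1/1060) + 1078*(1/182)) = 723 + (-627/1060 + 77/13)² + 487*(-627/1060 + 77/13) = 723 + (73469/13780)² + 487*(73469/13780) = 723 + 5397693961/189888400 + 35779403/13780 = 635727180501/189888400 ≈ 3347.9)
Z - 849*p = 635727180501/189888400 - 849*162 = 635727180501/189888400 - 137538 = -25481143578699/189888400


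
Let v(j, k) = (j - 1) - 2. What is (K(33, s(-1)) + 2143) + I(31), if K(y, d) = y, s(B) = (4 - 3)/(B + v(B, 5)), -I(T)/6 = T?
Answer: 1990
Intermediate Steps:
I(T) = -6*T
v(j, k) = -3 + j (v(j, k) = (-1 + j) - 2 = -3 + j)
s(B) = 1/(-3 + 2*B) (s(B) = (4 - 3)/(B + (-3 + B)) = 1/(-3 + 2*B))
(K(33, s(-1)) + 2143) + I(31) = (33 + 2143) - 6*31 = 2176 - 186 = 1990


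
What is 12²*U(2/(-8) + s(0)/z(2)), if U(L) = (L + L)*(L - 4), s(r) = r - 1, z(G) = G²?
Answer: 648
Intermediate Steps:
s(r) = -1 + r
U(L) = 2*L*(-4 + L) (U(L) = (2*L)*(-4 + L) = 2*L*(-4 + L))
12²*U(2/(-8) + s(0)/z(2)) = 12²*(2*(2/(-8) + (-1 + 0)/(2²))*(-4 + (2/(-8) + (-1 + 0)/(2²)))) = 144*(2*(2*(-⅛) - 1/4)*(-4 + (2*(-⅛) - 1/4))) = 144*(2*(-¼ - 1*¼)*(-4 + (-¼ - 1*¼))) = 144*(2*(-¼ - ¼)*(-4 + (-¼ - ¼))) = 144*(2*(-½)*(-4 - ½)) = 144*(2*(-½)*(-9/2)) = 144*(9/2) = 648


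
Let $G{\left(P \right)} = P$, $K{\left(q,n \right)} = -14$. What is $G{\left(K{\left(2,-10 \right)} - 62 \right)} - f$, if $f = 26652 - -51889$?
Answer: $-78617$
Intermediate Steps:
$f = 78541$ ($f = 26652 + 51889 = 78541$)
$G{\left(K{\left(2,-10 \right)} - 62 \right)} - f = \left(-14 - 62\right) - 78541 = -76 - 78541 = -78617$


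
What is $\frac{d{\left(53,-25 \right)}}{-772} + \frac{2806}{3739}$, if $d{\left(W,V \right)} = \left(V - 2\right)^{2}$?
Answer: $- \frac{559499}{2886508} \approx -0.19383$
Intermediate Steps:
$d{\left(W,V \right)} = \left(-2 + V\right)^{2}$
$\frac{d{\left(53,-25 \right)}}{-772} + \frac{2806}{3739} = \frac{\left(-2 - 25\right)^{2}}{-772} + \frac{2806}{3739} = \left(-27\right)^{2} \left(- \frac{1}{772}\right) + 2806 \cdot \frac{1}{3739} = 729 \left(- \frac{1}{772}\right) + \frac{2806}{3739} = - \frac{729}{772} + \frac{2806}{3739} = - \frac{559499}{2886508}$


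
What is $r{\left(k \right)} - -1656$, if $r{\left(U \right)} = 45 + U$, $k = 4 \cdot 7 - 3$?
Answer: $1726$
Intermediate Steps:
$k = 25$ ($k = 28 - 3 = 25$)
$r{\left(k \right)} - -1656 = \left(45 + 25\right) - -1656 = 70 + 1656 = 1726$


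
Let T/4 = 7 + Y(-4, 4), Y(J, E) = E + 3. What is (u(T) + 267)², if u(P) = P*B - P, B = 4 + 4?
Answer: 434281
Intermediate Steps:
Y(J, E) = 3 + E
B = 8
T = 56 (T = 4*(7 + (3 + 4)) = 4*(7 + 7) = 4*14 = 56)
u(P) = 7*P (u(P) = P*8 - P = 8*P - P = 7*P)
(u(T) + 267)² = (7*56 + 267)² = (392 + 267)² = 659² = 434281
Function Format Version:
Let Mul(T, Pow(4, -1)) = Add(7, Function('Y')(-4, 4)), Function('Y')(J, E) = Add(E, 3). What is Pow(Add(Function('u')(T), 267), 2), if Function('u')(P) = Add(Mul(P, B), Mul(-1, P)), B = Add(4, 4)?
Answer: 434281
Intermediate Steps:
Function('Y')(J, E) = Add(3, E)
B = 8
T = 56 (T = Mul(4, Add(7, Add(3, 4))) = Mul(4, Add(7, 7)) = Mul(4, 14) = 56)
Function('u')(P) = Mul(7, P) (Function('u')(P) = Add(Mul(P, 8), Mul(-1, P)) = Add(Mul(8, P), Mul(-1, P)) = Mul(7, P))
Pow(Add(Function('u')(T), 267), 2) = Pow(Add(Mul(7, 56), 267), 2) = Pow(Add(392, 267), 2) = Pow(659, 2) = 434281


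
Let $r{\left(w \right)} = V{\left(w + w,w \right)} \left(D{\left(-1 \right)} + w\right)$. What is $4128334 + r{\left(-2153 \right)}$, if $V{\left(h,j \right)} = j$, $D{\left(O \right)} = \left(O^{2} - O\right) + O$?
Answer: $8761590$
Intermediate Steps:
$D{\left(O \right)} = O^{2}$
$r{\left(w \right)} = w \left(1 + w\right)$ ($r{\left(w \right)} = w \left(\left(-1\right)^{2} + w\right) = w \left(1 + w\right)$)
$4128334 + r{\left(-2153 \right)} = 4128334 - 2153 \left(1 - 2153\right) = 4128334 - -4633256 = 4128334 + 4633256 = 8761590$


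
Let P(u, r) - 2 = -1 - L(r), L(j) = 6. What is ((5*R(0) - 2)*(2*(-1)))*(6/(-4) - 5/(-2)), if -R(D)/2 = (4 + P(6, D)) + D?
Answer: -16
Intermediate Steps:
P(u, r) = -5 (P(u, r) = 2 + (-1 - 1*6) = 2 + (-1 - 6) = 2 - 7 = -5)
R(D) = 2 - 2*D (R(D) = -2*((4 - 5) + D) = -2*(-1 + D) = 2 - 2*D)
((5*R(0) - 2)*(2*(-1)))*(6/(-4) - 5/(-2)) = ((5*(2 - 2*0) - 2)*(2*(-1)))*(6/(-4) - 5/(-2)) = ((5*(2 + 0) - 2)*(-2))*(6*(-¼) - 5*(-½)) = ((5*2 - 2)*(-2))*(-3/2 + 5/2) = ((10 - 2)*(-2))*1 = (8*(-2))*1 = -16*1 = -16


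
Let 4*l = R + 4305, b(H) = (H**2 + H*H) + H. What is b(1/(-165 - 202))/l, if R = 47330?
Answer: -292/1390933303 ≈ -2.0993e-7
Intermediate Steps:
b(H) = H + 2*H**2 (b(H) = (H**2 + H**2) + H = 2*H**2 + H = H + 2*H**2)
l = 51635/4 (l = (47330 + 4305)/4 = (1/4)*51635 = 51635/4 ≈ 12909.)
b(1/(-165 - 202))/l = ((1 + 2/(-165 - 202))/(-165 - 202))/(51635/4) = ((1 + 2/(-367))/(-367))*(4/51635) = -(1 + 2*(-1/367))/367*(4/51635) = -(1 - 2/367)/367*(4/51635) = -1/367*365/367*(4/51635) = -365/134689*4/51635 = -292/1390933303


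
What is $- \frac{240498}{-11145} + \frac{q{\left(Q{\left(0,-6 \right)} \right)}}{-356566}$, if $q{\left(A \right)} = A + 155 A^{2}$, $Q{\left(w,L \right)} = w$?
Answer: $\frac{80166}{3715} \approx 21.579$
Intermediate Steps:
$- \frac{240498}{-11145} + \frac{q{\left(Q{\left(0,-6 \right)} \right)}}{-356566} = - \frac{240498}{-11145} + \frac{0 \left(1 + 155 \cdot 0\right)}{-356566} = \left(-240498\right) \left(- \frac{1}{11145}\right) + 0 \left(1 + 0\right) \left(- \frac{1}{356566}\right) = \frac{80166}{3715} + 0 \cdot 1 \left(- \frac{1}{356566}\right) = \frac{80166}{3715} + 0 \left(- \frac{1}{356566}\right) = \frac{80166}{3715} + 0 = \frac{80166}{3715}$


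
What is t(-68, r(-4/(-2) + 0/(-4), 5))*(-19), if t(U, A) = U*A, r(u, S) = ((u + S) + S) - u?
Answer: 12920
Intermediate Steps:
r(u, S) = 2*S (r(u, S) = ((S + u) + S) - u = (u + 2*S) - u = 2*S)
t(U, A) = A*U
t(-68, r(-4/(-2) + 0/(-4), 5))*(-19) = ((2*5)*(-68))*(-19) = (10*(-68))*(-19) = -680*(-19) = 12920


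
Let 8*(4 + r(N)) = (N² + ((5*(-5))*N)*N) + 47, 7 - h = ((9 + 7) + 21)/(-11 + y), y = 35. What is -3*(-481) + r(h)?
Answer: 260255/192 ≈ 1355.5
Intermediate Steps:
h = 131/24 (h = 7 - ((9 + 7) + 21)/(-11 + 35) = 7 - (16 + 21)/24 = 7 - 37/24 = 131/24 ≈ 5.4583)
r(N) = 15/8 - 3*N² (r(N) = -4 + ((N² + ((5*(-5))*N)*N) + 47)/8 = -4 + ((N² + (-25*N)*N) + 47)/8 = -4 + ((N² - 25*N²) + 47)/8 = -4 + (-24*N² + 47)/8 = -4 + (47 - 24*N²)/8 = -4 + (47/8 - 3*N²) = 15/8 - 3*N²)
-3*(-481) + r(h) = -3*(-481) + (15/8 - 3*(131/24)²) = 1443 + (15/8 - 3*17161/576) = 1443 + (15/8 - 17161/192) = 1443 - 16801/192 = 260255/192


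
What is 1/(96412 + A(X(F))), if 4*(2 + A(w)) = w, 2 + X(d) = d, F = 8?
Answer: 2/192823 ≈ 1.0372e-5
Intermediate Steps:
X(d) = -2 + d
A(w) = -2 + w/4
1/(96412 + A(X(F))) = 1/(96412 + (-2 + (-2 + 8)/4)) = 1/(96412 + (-2 + (¼)*6)) = 1/(96412 + (-2 + 3/2)) = 1/(96412 - ½) = 1/(192823/2) = 2/192823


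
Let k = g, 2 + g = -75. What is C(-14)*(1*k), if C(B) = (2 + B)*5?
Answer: 4620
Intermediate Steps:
g = -77 (g = -2 - 75 = -77)
k = -77
C(B) = 10 + 5*B
C(-14)*(1*k) = (10 + 5*(-14))*(1*(-77)) = (10 - 70)*(-77) = -60*(-77) = 4620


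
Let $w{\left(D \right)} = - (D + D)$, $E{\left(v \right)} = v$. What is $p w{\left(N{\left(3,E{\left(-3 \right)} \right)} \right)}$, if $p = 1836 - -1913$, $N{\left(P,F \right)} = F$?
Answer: $22494$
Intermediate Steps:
$p = 3749$ ($p = 1836 + 1913 = 3749$)
$w{\left(D \right)} = - 2 D$
$p w{\left(N{\left(3,E{\left(-3 \right)} \right)} \right)} = 3749 \left(\left(-2\right) \left(-3\right)\right) = 3749 \cdot 6 = 22494$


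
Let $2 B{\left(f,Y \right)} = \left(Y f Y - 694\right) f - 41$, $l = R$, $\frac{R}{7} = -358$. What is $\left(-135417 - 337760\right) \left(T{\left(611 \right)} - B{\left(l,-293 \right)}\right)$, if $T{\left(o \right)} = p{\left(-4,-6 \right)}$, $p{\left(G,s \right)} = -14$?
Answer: $\frac{255107015184494555}{2} \approx 1.2755 \cdot 10^{17}$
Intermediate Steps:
$R = -2506$ ($R = 7 \left(-358\right) = -2506$)
$l = -2506$
$B{\left(f,Y \right)} = - \frac{41}{2} + \frac{f \left(-694 + f Y^{2}\right)}{2}$ ($B{\left(f,Y \right)} = \frac{\left(Y f Y - 694\right) f - 41}{2} = \frac{\left(f Y^{2} - 694\right) f - 41}{2} = \frac{\left(-694 + f Y^{2}\right) f - 41}{2} = \frac{f \left(-694 + f Y^{2}\right) - 41}{2} = \frac{-41 + f \left(-694 + f Y^{2}\right)}{2} = - \frac{41}{2} + \frac{f \left(-694 + f Y^{2}\right)}{2}$)
$T{\left(o \right)} = -14$
$\left(-135417 - 337760\right) \left(T{\left(611 \right)} - B{\left(l,-293 \right)}\right) = \left(-135417 - 337760\right) \left(-14 - \left(- \frac{41}{2} - -869582 + \frac{\left(-293\right)^{2} \left(-2506\right)^{2}}{2}\right)\right) = - 473177 \left(-14 - \left(- \frac{41}{2} + 869582 + \frac{1}{2} \cdot 85849 \cdot 6280036\right)\right) = - 473177 \left(-14 - \left(- \frac{41}{2} + 869582 + 269567405282\right)\right) = - 473177 \left(-14 - \frac{539136549687}{2}\right) = \left(-473177\right) \left(- \frac{539136549715}{2}\right) = \frac{255107015184494555}{2}$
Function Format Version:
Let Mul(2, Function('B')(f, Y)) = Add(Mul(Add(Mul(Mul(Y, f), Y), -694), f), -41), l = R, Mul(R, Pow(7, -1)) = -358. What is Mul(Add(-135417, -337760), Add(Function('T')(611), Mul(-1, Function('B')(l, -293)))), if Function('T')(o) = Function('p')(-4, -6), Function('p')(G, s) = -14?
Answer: Rational(255107015184494555, 2) ≈ 1.2755e+17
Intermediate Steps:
R = -2506 (R = Mul(7, -358) = -2506)
l = -2506
Function('B')(f, Y) = Add(Rational(-41, 2), Mul(Rational(1, 2), f, Add(-694, Mul(f, Pow(Y, 2))))) (Function('B')(f, Y) = Mul(Rational(1, 2), Add(Mul(Add(Mul(Mul(Y, f), Y), -694), f), -41)) = Mul(Rational(1, 2), Add(Mul(Add(Mul(f, Pow(Y, 2)), -694), f), -41)) = Mul(Rational(1, 2), Add(Mul(Add(-694, Mul(f, Pow(Y, 2))), f), -41)) = Mul(Rational(1, 2), Add(Mul(f, Add(-694, Mul(f, Pow(Y, 2)))), -41)) = Mul(Rational(1, 2), Add(-41, Mul(f, Add(-694, Mul(f, Pow(Y, 2)))))) = Add(Rational(-41, 2), Mul(Rational(1, 2), f, Add(-694, Mul(f, Pow(Y, 2))))))
Function('T')(o) = -14
Mul(Add(-135417, -337760), Add(Function('T')(611), Mul(-1, Function('B')(l, -293)))) = Mul(Add(-135417, -337760), Add(-14, Mul(-1, Add(Rational(-41, 2), Mul(-347, -2506), Mul(Rational(1, 2), Pow(-293, 2), Pow(-2506, 2)))))) = Mul(-473177, Add(-14, Mul(-1, Add(Rational(-41, 2), 869582, Mul(Rational(1, 2), 85849, 6280036))))) = Mul(-473177, Add(-14, Mul(-1, Add(Rational(-41, 2), 869582, 269567405282)))) = Mul(-473177, Add(-14, Mul(-1, Rational(539136549687, 2)))) = Mul(-473177, Add(-14, Rational(-539136549687, 2))) = Mul(-473177, Rational(-539136549715, 2)) = Rational(255107015184494555, 2)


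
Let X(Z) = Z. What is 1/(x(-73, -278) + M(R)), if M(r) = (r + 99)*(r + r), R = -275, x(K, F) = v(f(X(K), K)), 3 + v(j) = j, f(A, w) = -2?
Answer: 1/96795 ≈ 1.0331e-5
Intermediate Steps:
v(j) = -3 + j
x(K, F) = -5 (x(K, F) = -3 - 2 = -5)
M(r) = 2*r*(99 + r) (M(r) = (99 + r)*(2*r) = 2*r*(99 + r))
1/(x(-73, -278) + M(R)) = 1/(-5 + 2*(-275)*(99 - 275)) = 1/(-5 + 2*(-275)*(-176)) = 1/(-5 + 96800) = 1/96795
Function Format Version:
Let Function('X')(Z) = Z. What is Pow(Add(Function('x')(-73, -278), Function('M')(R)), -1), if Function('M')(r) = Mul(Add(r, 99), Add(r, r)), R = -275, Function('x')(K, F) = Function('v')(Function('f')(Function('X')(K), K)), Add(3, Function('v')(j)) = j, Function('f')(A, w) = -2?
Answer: Rational(1, 96795) ≈ 1.0331e-5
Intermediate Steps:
Function('v')(j) = Add(-3, j)
Function('x')(K, F) = -5 (Function('x')(K, F) = Add(-3, -2) = -5)
Function('M')(r) = Mul(2, r, Add(99, r)) (Function('M')(r) = Mul(Add(99, r), Mul(2, r)) = Mul(2, r, Add(99, r)))
Pow(Add(Function('x')(-73, -278), Function('M')(R)), -1) = Pow(Add(-5, Mul(2, -275, Add(99, -275))), -1) = Pow(Add(-5, Mul(2, -275, -176)), -1) = Pow(Add(-5, 96800), -1) = Pow(96795, -1) = Rational(1, 96795)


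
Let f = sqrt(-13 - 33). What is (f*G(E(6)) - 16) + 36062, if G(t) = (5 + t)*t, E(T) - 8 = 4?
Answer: 36046 + 204*I*sqrt(46) ≈ 36046.0 + 1383.6*I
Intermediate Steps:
E(T) = 12 (E(T) = 8 + 4 = 12)
G(t) = t*(5 + t)
f = I*sqrt(46) (f = sqrt(-46) = I*sqrt(46) ≈ 6.7823*I)
(f*G(E(6)) - 16) + 36062 = ((I*sqrt(46))*(12*(5 + 12)) - 16) + 36062 = ((I*sqrt(46))*(12*17) - 16) + 36062 = ((I*sqrt(46))*204 - 16) + 36062 = (204*I*sqrt(46) - 16) + 36062 = (-16 + 204*I*sqrt(46)) + 36062 = 36046 + 204*I*sqrt(46)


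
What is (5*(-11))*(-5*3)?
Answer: 825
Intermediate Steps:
(5*(-11))*(-5*3) = -55*(-15) = 825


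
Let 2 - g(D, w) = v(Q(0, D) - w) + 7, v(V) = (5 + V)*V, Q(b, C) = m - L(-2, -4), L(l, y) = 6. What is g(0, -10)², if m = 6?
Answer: 24025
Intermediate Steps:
Q(b, C) = 0 (Q(b, C) = 6 - 1*6 = 6 - 6 = 0)
v(V) = V*(5 + V)
g(D, w) = -5 + w*(5 - w) (g(D, w) = 2 - ((0 - w)*(5 + (0 - w)) + 7) = 2 - ((-w)*(5 - w) + 7) = 2 - (-w*(5 - w) + 7) = 2 - (7 - w*(5 - w)) = 2 + (-7 + w*(5 - w)) = -5 + w*(5 - w))
g(0, -10)² = (-5 - 1*(-10)*(-5 - 10))² = (-5 - 1*(-10)*(-15))² = (-5 - 150)² = (-155)² = 24025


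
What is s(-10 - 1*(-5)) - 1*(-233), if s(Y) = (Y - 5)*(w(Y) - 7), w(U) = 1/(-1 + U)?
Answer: 914/3 ≈ 304.67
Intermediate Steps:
s(Y) = (-7 + 1/(-1 + Y))*(-5 + Y) (s(Y) = (Y - 5)*(1/(-1 + Y) - 7) = (-5 + Y)*(-7 + 1/(-1 + Y)) = (-7 + 1/(-1 + Y))*(-5 + Y))
s(-10 - 1*(-5)) - 1*(-233) = (-40 - 7*(-10 - 1*(-5))² + 43*(-10 - 1*(-5)))/(-1 + (-10 - 1*(-5))) - 1*(-233) = (-40 - 7*(-10 + 5)² + 43*(-10 + 5))/(-1 + (-10 + 5)) + 233 = (-40 - 7*(-5)² + 43*(-5))/(-1 - 5) + 233 = (-40 - 7*25 - 215)/(-6) + 233 = -(-40 - 175 - 215)/6 + 233 = -⅙*(-430) + 233 = 215/3 + 233 = 914/3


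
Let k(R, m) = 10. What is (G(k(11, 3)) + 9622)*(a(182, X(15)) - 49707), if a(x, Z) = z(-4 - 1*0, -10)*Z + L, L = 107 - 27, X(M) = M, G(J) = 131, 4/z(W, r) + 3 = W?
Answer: -3388670097/7 ≈ -4.8410e+8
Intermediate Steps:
z(W, r) = 4/(-3 + W)
L = 80
a(x, Z) = 80 - 4*Z/7 (a(x, Z) = (4/(-3 + (-4 - 1*0)))*Z + 80 = (4/(-3 + (-4 + 0)))*Z + 80 = (4/(-3 - 4))*Z + 80 = (4/(-7))*Z + 80 = (4*(-1/7))*Z + 80 = -4*Z/7 + 80 = 80 - 4*Z/7)
(G(k(11, 3)) + 9622)*(a(182, X(15)) - 49707) = (131 + 9622)*((80 - 4/7*15) - 49707) = 9753*((80 - 60/7) - 49707) = 9753*(500/7 - 49707) = 9753*(-347449/7) = -3388670097/7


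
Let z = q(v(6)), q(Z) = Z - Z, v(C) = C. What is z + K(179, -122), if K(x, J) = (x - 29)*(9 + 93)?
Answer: 15300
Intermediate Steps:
q(Z) = 0
K(x, J) = -2958 + 102*x (K(x, J) = (-29 + x)*102 = -2958 + 102*x)
z = 0
z + K(179, -122) = 0 + (-2958 + 102*179) = 0 + (-2958 + 18258) = 0 + 15300 = 15300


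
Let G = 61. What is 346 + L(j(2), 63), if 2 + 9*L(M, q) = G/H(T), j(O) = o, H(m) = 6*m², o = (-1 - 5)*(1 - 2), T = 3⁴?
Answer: 122507053/354294 ≈ 345.78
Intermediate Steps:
T = 81
o = 6 (o = -6*(-1) = 6)
j(O) = 6
L(M, q) = -78671/354294 (L(M, q) = -2/9 + (61/((6*81²)))/9 = -2/9 + (61/((6*6561)))/9 = -2/9 + (61/39366)/9 = -2/9 + (61*(1/39366))/9 = -2/9 + (⅑)*(61/39366) = -2/9 + 61/354294 = -78671/354294)
346 + L(j(2), 63) = 346 - 78671/354294 = 122507053/354294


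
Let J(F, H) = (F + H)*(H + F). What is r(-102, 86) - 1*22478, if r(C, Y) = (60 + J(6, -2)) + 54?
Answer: -22348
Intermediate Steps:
J(F, H) = (F + H)² (J(F, H) = (F + H)*(F + H) = (F + H)²)
r(C, Y) = 130 (r(C, Y) = (60 + (6 - 2)²) + 54 = (60 + 4²) + 54 = (60 + 16) + 54 = 76 + 54 = 130)
r(-102, 86) - 1*22478 = 130 - 1*22478 = 130 - 22478 = -22348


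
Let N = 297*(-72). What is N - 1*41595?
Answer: -62979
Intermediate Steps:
N = -21384
N - 1*41595 = -21384 - 1*41595 = -21384 - 41595 = -62979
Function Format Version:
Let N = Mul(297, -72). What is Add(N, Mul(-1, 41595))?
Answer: -62979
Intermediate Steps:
N = -21384
Add(N, Mul(-1, 41595)) = Add(-21384, Mul(-1, 41595)) = Add(-21384, -41595) = -62979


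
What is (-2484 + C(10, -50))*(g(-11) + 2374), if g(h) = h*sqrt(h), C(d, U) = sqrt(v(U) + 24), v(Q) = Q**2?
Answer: -2*(1242 - sqrt(631))*(2374 - 11*I*sqrt(11)) ≈ -5.7777e+6 + 88791.0*I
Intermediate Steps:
C(d, U) = sqrt(24 + U**2) (C(d, U) = sqrt(U**2 + 24) = sqrt(24 + U**2))
g(h) = h**(3/2)
(-2484 + C(10, -50))*(g(-11) + 2374) = (-2484 + sqrt(24 + (-50)**2))*((-11)**(3/2) + 2374) = (-2484 + sqrt(24 + 2500))*(-11*I*sqrt(11) + 2374) = (-2484 + sqrt(2524))*(2374 - 11*I*sqrt(11)) = (-2484 + 2*sqrt(631))*(2374 - 11*I*sqrt(11))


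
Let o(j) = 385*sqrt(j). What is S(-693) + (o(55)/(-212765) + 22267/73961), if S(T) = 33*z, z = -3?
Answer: -7299872/73961 - 11*sqrt(55)/6079 ≈ -98.712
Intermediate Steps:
S(T) = -99 (S(T) = 33*(-3) = -99)
S(-693) + (o(55)/(-212765) + 22267/73961) = -99 + ((385*sqrt(55))/(-212765) + 22267/73961) = -99 + ((385*sqrt(55))*(-1/212765) + 22267*(1/73961)) = -99 + (-11*sqrt(55)/6079 + 22267/73961) = -99 + (22267/73961 - 11*sqrt(55)/6079) = -7299872/73961 - 11*sqrt(55)/6079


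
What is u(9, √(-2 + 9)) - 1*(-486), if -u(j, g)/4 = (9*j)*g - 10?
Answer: 526 - 324*√7 ≈ -331.22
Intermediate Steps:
u(j, g) = 40 - 36*g*j (u(j, g) = -4*((9*j)*g - 10) = -4*(9*g*j - 10) = -4*(-10 + 9*g*j) = 40 - 36*g*j)
u(9, √(-2 + 9)) - 1*(-486) = (40 - 36*√(-2 + 9)*9) - 1*(-486) = (40 - 36*√7*9) + 486 = (40 - 324*√7) + 486 = 526 - 324*√7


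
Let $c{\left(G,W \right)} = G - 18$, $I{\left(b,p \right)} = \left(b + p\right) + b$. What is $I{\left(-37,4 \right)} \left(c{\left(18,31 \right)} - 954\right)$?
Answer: $66780$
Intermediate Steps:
$I{\left(b,p \right)} = p + 2 b$
$c{\left(G,W \right)} = -18 + G$
$I{\left(-37,4 \right)} \left(c{\left(18,31 \right)} - 954\right) = \left(4 + 2 \left(-37\right)\right) \left(\left(-18 + 18\right) - 954\right) = \left(4 - 74\right) \left(0 - 954\right) = \left(-70\right) \left(-954\right) = 66780$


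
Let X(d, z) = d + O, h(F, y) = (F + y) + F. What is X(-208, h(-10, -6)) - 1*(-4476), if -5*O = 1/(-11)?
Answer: 234741/55 ≈ 4268.0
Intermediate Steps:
h(F, y) = y + 2*F
O = 1/55 (O = -⅕/(-11) = -⅕*(-1/11) = 1/55 ≈ 0.018182)
X(d, z) = 1/55 + d (X(d, z) = d + 1/55 = 1/55 + d)
X(-208, h(-10, -6)) - 1*(-4476) = (1/55 - 208) - 1*(-4476) = -11439/55 + 4476 = 234741/55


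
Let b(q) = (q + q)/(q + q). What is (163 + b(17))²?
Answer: 26896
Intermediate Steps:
b(q) = 1 (b(q) = (2*q)/((2*q)) = (2*q)*(1/(2*q)) = 1)
(163 + b(17))² = (163 + 1)² = 164² = 26896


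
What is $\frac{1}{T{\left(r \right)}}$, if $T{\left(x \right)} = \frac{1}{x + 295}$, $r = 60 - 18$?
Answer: $337$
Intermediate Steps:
$r = 42$ ($r = 60 - 18 = 42$)
$T{\left(x \right)} = \frac{1}{295 + x}$
$\frac{1}{T{\left(r \right)}} = \frac{1}{\frac{1}{295 + 42}} = \frac{1}{\frac{1}{337}} = 337$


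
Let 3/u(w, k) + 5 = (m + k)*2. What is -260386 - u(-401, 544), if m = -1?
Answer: -281477269/1081 ≈ -2.6039e+5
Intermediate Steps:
u(w, k) = 3/(-7 + 2*k) (u(w, k) = 3/(-5 + (-1 + k)*2) = 3/(-5 + (-2 + 2*k)) = 3/(-7 + 2*k))
-260386 - u(-401, 544) = -260386 - 3/(-7 + 2*544) = -260386 - 3/(-7 + 1088) = -260386 - 3/1081 = -281477269/1081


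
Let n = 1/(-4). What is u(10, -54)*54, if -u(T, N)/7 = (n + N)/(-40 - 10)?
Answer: -41013/100 ≈ -410.13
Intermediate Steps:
n = -1/4 ≈ -0.25000
u(T, N) = -7/200 + 7*N/50 (u(T, N) = -7*(-1/4 + N)/(-40 - 10) = -7*(-1/4 + N)/(-50) = -7*(-1/4 + N)*(-1)/50 = -7*(1/200 - N/50) = -7/200 + 7*N/50)
u(10, -54)*54 = (-7/200 + (7/50)*(-54))*54 = (-7/200 - 189/25)*54 = -1519/200*54 = -41013/100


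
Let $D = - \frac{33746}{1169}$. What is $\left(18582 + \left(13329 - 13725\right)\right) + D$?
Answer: $\frac{21225688}{1169} \approx 18157.0$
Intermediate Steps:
$D = - \frac{33746}{1169}$ ($D = \left(-33746\right) \frac{1}{1169} = - \frac{33746}{1169} \approx -28.867$)
$\left(18582 + \left(13329 - 13725\right)\right) + D = \left(18582 + \left(13329 - 13725\right)\right) - \frac{33746}{1169} = \left(18582 - 396\right) - \frac{33746}{1169} = 18186 - \frac{33746}{1169} = \frac{21225688}{1169}$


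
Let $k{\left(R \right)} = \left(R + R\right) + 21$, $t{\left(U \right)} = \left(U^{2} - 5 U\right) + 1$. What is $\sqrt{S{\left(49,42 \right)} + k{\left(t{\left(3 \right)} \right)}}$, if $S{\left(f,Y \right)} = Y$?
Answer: $\sqrt{53} \approx 7.2801$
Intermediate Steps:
$t{\left(U \right)} = 1 + U^{2} - 5 U$
$k{\left(R \right)} = 21 + 2 R$ ($k{\left(R \right)} = 2 R + 21 = 21 + 2 R$)
$\sqrt{S{\left(49,42 \right)} + k{\left(t{\left(3 \right)} \right)}} = \sqrt{42 + \left(21 + 2 \left(1 + 3^{2} - 15\right)\right)} = \sqrt{42 + \left(21 + 2 \left(1 + 9 - 15\right)\right)} = \sqrt{42 + \left(21 + 2 \left(-5\right)\right)} = \sqrt{42 + \left(21 - 10\right)} = \sqrt{42 + 11} = \sqrt{53}$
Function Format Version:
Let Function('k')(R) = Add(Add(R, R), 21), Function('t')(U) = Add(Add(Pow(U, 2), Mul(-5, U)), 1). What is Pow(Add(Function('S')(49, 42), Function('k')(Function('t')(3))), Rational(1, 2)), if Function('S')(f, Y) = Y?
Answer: Pow(53, Rational(1, 2)) ≈ 7.2801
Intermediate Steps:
Function('t')(U) = Add(1, Pow(U, 2), Mul(-5, U))
Function('k')(R) = Add(21, Mul(2, R)) (Function('k')(R) = Add(Mul(2, R), 21) = Add(21, Mul(2, R)))
Pow(Add(Function('S')(49, 42), Function('k')(Function('t')(3))), Rational(1, 2)) = Pow(Add(42, Add(21, Mul(2, Add(1, Pow(3, 2), Mul(-5, 3))))), Rational(1, 2)) = Pow(Add(42, Add(21, Mul(2, Add(1, 9, -15)))), Rational(1, 2)) = Pow(Add(42, Add(21, Mul(2, -5))), Rational(1, 2)) = Pow(Add(42, Add(21, -10)), Rational(1, 2)) = Pow(Add(42, 11), Rational(1, 2)) = Pow(53, Rational(1, 2))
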